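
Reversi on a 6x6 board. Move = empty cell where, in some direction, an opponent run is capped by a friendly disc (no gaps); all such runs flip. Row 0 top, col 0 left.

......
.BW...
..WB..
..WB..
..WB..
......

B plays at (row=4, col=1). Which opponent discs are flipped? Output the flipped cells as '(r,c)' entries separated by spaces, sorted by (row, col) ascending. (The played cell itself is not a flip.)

Answer: (3,2) (4,2)

Derivation:
Dir NW: first cell '.' (not opp) -> no flip
Dir N: first cell '.' (not opp) -> no flip
Dir NE: opp run (3,2) capped by B -> flip
Dir W: first cell '.' (not opp) -> no flip
Dir E: opp run (4,2) capped by B -> flip
Dir SW: first cell '.' (not opp) -> no flip
Dir S: first cell '.' (not opp) -> no flip
Dir SE: first cell '.' (not opp) -> no flip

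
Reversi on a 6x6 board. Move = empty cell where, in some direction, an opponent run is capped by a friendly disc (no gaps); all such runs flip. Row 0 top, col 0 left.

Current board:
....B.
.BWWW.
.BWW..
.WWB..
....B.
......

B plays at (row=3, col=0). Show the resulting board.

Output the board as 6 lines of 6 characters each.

Place B at (3,0); scan 8 dirs for brackets.
Dir NW: edge -> no flip
Dir N: first cell '.' (not opp) -> no flip
Dir NE: first cell 'B' (not opp) -> no flip
Dir W: edge -> no flip
Dir E: opp run (3,1) (3,2) capped by B -> flip
Dir SW: edge -> no flip
Dir S: first cell '.' (not opp) -> no flip
Dir SE: first cell '.' (not opp) -> no flip
All flips: (3,1) (3,2)

Answer: ....B.
.BWWW.
.BWW..
BBBB..
....B.
......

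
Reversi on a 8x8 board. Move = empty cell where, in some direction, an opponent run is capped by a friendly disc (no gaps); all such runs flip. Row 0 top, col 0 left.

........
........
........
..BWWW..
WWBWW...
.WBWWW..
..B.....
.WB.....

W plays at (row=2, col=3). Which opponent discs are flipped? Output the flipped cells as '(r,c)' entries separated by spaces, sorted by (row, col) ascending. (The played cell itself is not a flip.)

Answer: (3,2)

Derivation:
Dir NW: first cell '.' (not opp) -> no flip
Dir N: first cell '.' (not opp) -> no flip
Dir NE: first cell '.' (not opp) -> no flip
Dir W: first cell '.' (not opp) -> no flip
Dir E: first cell '.' (not opp) -> no flip
Dir SW: opp run (3,2) capped by W -> flip
Dir S: first cell 'W' (not opp) -> no flip
Dir SE: first cell 'W' (not opp) -> no flip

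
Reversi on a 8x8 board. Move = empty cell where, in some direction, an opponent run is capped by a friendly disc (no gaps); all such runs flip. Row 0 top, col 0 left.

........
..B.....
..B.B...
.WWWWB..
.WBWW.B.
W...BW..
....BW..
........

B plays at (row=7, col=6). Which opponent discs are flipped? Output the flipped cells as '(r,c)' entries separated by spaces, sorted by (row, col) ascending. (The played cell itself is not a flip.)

Answer: (6,5)

Derivation:
Dir NW: opp run (6,5) capped by B -> flip
Dir N: first cell '.' (not opp) -> no flip
Dir NE: first cell '.' (not opp) -> no flip
Dir W: first cell '.' (not opp) -> no flip
Dir E: first cell '.' (not opp) -> no flip
Dir SW: edge -> no flip
Dir S: edge -> no flip
Dir SE: edge -> no flip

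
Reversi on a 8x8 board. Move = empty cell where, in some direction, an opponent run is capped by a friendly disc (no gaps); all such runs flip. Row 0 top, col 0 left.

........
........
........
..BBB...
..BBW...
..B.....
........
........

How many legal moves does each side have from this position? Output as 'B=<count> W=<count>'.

-- B to move --
(3,5): no bracket -> illegal
(4,5): flips 1 -> legal
(5,3): no bracket -> illegal
(5,4): flips 1 -> legal
(5,5): flips 1 -> legal
B mobility = 3
-- W to move --
(2,1): no bracket -> illegal
(2,2): flips 1 -> legal
(2,3): no bracket -> illegal
(2,4): flips 1 -> legal
(2,5): no bracket -> illegal
(3,1): no bracket -> illegal
(3,5): no bracket -> illegal
(4,1): flips 2 -> legal
(4,5): no bracket -> illegal
(5,1): no bracket -> illegal
(5,3): no bracket -> illegal
(5,4): no bracket -> illegal
(6,1): no bracket -> illegal
(6,2): no bracket -> illegal
(6,3): no bracket -> illegal
W mobility = 3

Answer: B=3 W=3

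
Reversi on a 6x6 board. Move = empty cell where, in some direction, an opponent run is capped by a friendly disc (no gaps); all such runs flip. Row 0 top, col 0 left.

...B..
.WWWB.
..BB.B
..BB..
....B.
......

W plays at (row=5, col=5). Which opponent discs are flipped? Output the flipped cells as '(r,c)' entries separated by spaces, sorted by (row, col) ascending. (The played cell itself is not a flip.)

Dir NW: opp run (4,4) (3,3) (2,2) capped by W -> flip
Dir N: first cell '.' (not opp) -> no flip
Dir NE: edge -> no flip
Dir W: first cell '.' (not opp) -> no flip
Dir E: edge -> no flip
Dir SW: edge -> no flip
Dir S: edge -> no flip
Dir SE: edge -> no flip

Answer: (2,2) (3,3) (4,4)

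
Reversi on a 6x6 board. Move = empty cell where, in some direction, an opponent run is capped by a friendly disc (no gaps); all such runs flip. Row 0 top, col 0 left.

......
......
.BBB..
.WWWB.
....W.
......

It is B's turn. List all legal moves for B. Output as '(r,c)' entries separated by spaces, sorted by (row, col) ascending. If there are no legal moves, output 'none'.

(2,0): no bracket -> illegal
(2,4): no bracket -> illegal
(3,0): flips 3 -> legal
(3,5): no bracket -> illegal
(4,0): flips 1 -> legal
(4,1): flips 2 -> legal
(4,2): flips 1 -> legal
(4,3): flips 2 -> legal
(4,5): no bracket -> illegal
(5,3): no bracket -> illegal
(5,4): flips 1 -> legal
(5,5): flips 2 -> legal

Answer: (3,0) (4,0) (4,1) (4,2) (4,3) (5,4) (5,5)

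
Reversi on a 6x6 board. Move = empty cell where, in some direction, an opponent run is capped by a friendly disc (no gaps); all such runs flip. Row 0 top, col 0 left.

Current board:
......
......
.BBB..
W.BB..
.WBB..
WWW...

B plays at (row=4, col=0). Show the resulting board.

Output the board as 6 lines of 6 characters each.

Answer: ......
......
.BBB..
W.BB..
BBBB..
WWW...

Derivation:
Place B at (4,0); scan 8 dirs for brackets.
Dir NW: edge -> no flip
Dir N: opp run (3,0), next='.' -> no flip
Dir NE: first cell '.' (not opp) -> no flip
Dir W: edge -> no flip
Dir E: opp run (4,1) capped by B -> flip
Dir SW: edge -> no flip
Dir S: opp run (5,0), next=edge -> no flip
Dir SE: opp run (5,1), next=edge -> no flip
All flips: (4,1)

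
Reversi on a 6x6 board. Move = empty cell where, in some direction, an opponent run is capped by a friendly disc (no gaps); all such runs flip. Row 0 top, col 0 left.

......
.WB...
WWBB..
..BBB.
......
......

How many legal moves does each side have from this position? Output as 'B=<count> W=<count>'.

-- B to move --
(0,0): flips 1 -> legal
(0,1): no bracket -> illegal
(0,2): no bracket -> illegal
(1,0): flips 2 -> legal
(3,0): flips 1 -> legal
(3,1): no bracket -> illegal
B mobility = 3
-- W to move --
(0,1): no bracket -> illegal
(0,2): no bracket -> illegal
(0,3): flips 1 -> legal
(1,3): flips 1 -> legal
(1,4): no bracket -> illegal
(2,4): flips 2 -> legal
(2,5): no bracket -> illegal
(3,1): no bracket -> illegal
(3,5): no bracket -> illegal
(4,1): no bracket -> illegal
(4,2): no bracket -> illegal
(4,3): flips 1 -> legal
(4,4): flips 2 -> legal
(4,5): no bracket -> illegal
W mobility = 5

Answer: B=3 W=5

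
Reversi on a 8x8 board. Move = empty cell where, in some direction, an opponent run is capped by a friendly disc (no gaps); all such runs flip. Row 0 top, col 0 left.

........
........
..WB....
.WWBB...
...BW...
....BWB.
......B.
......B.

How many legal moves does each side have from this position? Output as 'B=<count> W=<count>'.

-- B to move --
(1,1): flips 1 -> legal
(1,2): no bracket -> illegal
(1,3): no bracket -> illegal
(2,0): no bracket -> illegal
(2,1): flips 2 -> legal
(3,0): flips 2 -> legal
(3,5): no bracket -> illegal
(4,0): no bracket -> illegal
(4,1): flips 1 -> legal
(4,2): no bracket -> illegal
(4,5): flips 1 -> legal
(4,6): no bracket -> illegal
(5,3): no bracket -> illegal
(6,4): no bracket -> illegal
(6,5): no bracket -> illegal
B mobility = 5
-- W to move --
(1,2): no bracket -> illegal
(1,3): no bracket -> illegal
(1,4): flips 1 -> legal
(2,4): flips 2 -> legal
(2,5): no bracket -> illegal
(3,5): flips 2 -> legal
(4,2): flips 1 -> legal
(4,5): no bracket -> illegal
(4,6): no bracket -> illegal
(4,7): no bracket -> illegal
(5,2): no bracket -> illegal
(5,3): flips 1 -> legal
(5,7): flips 1 -> legal
(6,3): no bracket -> illegal
(6,4): flips 1 -> legal
(6,5): flips 2 -> legal
(6,7): no bracket -> illegal
(7,5): no bracket -> illegal
(7,7): flips 1 -> legal
W mobility = 9

Answer: B=5 W=9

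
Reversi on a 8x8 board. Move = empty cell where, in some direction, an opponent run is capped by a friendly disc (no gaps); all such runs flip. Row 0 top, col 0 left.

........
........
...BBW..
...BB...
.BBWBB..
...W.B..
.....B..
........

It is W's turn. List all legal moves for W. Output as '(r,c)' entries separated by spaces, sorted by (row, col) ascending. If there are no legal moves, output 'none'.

Answer: (1,3) (2,2) (3,1) (3,5) (4,0) (4,6)

Derivation:
(1,2): no bracket -> illegal
(1,3): flips 2 -> legal
(1,4): no bracket -> illegal
(1,5): no bracket -> illegal
(2,2): flips 2 -> legal
(3,0): no bracket -> illegal
(3,1): flips 1 -> legal
(3,2): no bracket -> illegal
(3,5): flips 1 -> legal
(3,6): no bracket -> illegal
(4,0): flips 2 -> legal
(4,6): flips 2 -> legal
(5,0): no bracket -> illegal
(5,1): no bracket -> illegal
(5,2): no bracket -> illegal
(5,4): no bracket -> illegal
(5,6): no bracket -> illegal
(6,4): no bracket -> illegal
(6,6): no bracket -> illegal
(7,4): no bracket -> illegal
(7,5): no bracket -> illegal
(7,6): no bracket -> illegal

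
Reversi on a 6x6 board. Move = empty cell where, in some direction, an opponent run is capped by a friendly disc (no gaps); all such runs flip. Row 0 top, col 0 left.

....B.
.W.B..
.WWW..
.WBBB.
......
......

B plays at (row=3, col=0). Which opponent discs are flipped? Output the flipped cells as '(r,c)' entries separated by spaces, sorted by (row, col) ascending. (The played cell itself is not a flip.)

Answer: (3,1)

Derivation:
Dir NW: edge -> no flip
Dir N: first cell '.' (not opp) -> no flip
Dir NE: opp run (2,1), next='.' -> no flip
Dir W: edge -> no flip
Dir E: opp run (3,1) capped by B -> flip
Dir SW: edge -> no flip
Dir S: first cell '.' (not opp) -> no flip
Dir SE: first cell '.' (not opp) -> no flip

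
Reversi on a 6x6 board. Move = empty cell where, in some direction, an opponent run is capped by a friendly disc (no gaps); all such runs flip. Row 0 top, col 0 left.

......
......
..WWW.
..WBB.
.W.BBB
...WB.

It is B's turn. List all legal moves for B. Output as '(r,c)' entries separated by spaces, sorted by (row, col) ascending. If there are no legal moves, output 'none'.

Answer: (1,1) (1,2) (1,3) (1,4) (1,5) (2,1) (3,1) (5,2)

Derivation:
(1,1): flips 1 -> legal
(1,2): flips 1 -> legal
(1,3): flips 1 -> legal
(1,4): flips 1 -> legal
(1,5): flips 1 -> legal
(2,1): flips 1 -> legal
(2,5): no bracket -> illegal
(3,0): no bracket -> illegal
(3,1): flips 1 -> legal
(3,5): no bracket -> illegal
(4,0): no bracket -> illegal
(4,2): no bracket -> illegal
(5,0): no bracket -> illegal
(5,1): no bracket -> illegal
(5,2): flips 1 -> legal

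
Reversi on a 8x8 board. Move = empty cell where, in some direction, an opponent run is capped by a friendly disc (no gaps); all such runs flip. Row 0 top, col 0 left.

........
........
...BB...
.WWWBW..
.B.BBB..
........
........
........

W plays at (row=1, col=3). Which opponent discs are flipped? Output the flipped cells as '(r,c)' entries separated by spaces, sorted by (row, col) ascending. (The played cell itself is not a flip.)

Answer: (2,3) (2,4)

Derivation:
Dir NW: first cell '.' (not opp) -> no flip
Dir N: first cell '.' (not opp) -> no flip
Dir NE: first cell '.' (not opp) -> no flip
Dir W: first cell '.' (not opp) -> no flip
Dir E: first cell '.' (not opp) -> no flip
Dir SW: first cell '.' (not opp) -> no flip
Dir S: opp run (2,3) capped by W -> flip
Dir SE: opp run (2,4) capped by W -> flip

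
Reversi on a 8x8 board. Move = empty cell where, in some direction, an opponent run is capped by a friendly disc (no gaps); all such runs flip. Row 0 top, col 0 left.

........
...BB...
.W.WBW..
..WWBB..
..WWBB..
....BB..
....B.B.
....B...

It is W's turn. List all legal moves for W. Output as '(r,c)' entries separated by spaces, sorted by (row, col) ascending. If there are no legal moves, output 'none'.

(0,2): no bracket -> illegal
(0,3): flips 2 -> legal
(0,4): no bracket -> illegal
(0,5): flips 1 -> legal
(1,2): no bracket -> illegal
(1,5): flips 1 -> legal
(2,2): no bracket -> illegal
(2,6): no bracket -> illegal
(3,6): flips 2 -> legal
(4,6): flips 2 -> legal
(5,3): no bracket -> illegal
(5,6): flips 2 -> legal
(5,7): no bracket -> illegal
(6,3): no bracket -> illegal
(6,5): flips 4 -> legal
(6,7): no bracket -> illegal
(7,3): no bracket -> illegal
(7,5): no bracket -> illegal
(7,6): no bracket -> illegal
(7,7): flips 3 -> legal

Answer: (0,3) (0,5) (1,5) (3,6) (4,6) (5,6) (6,5) (7,7)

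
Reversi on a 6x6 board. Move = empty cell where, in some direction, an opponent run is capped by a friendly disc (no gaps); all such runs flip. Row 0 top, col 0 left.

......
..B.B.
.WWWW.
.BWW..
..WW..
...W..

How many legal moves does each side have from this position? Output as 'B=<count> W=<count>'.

-- B to move --
(1,0): no bracket -> illegal
(1,1): flips 1 -> legal
(1,3): flips 1 -> legal
(1,5): no bracket -> illegal
(2,0): no bracket -> illegal
(2,5): no bracket -> illegal
(3,0): flips 1 -> legal
(3,4): flips 4 -> legal
(3,5): no bracket -> illegal
(4,1): flips 2 -> legal
(4,4): no bracket -> illegal
(5,1): no bracket -> illegal
(5,2): flips 3 -> legal
(5,4): no bracket -> illegal
B mobility = 6
-- W to move --
(0,1): flips 1 -> legal
(0,2): flips 1 -> legal
(0,3): flips 1 -> legal
(0,4): flips 1 -> legal
(0,5): flips 1 -> legal
(1,1): no bracket -> illegal
(1,3): no bracket -> illegal
(1,5): no bracket -> illegal
(2,0): flips 1 -> legal
(2,5): no bracket -> illegal
(3,0): flips 1 -> legal
(4,0): flips 1 -> legal
(4,1): flips 1 -> legal
W mobility = 9

Answer: B=6 W=9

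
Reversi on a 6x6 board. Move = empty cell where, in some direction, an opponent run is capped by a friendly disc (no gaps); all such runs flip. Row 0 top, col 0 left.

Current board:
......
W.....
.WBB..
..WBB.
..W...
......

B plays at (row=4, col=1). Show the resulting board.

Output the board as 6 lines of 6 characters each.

Place B at (4,1); scan 8 dirs for brackets.
Dir NW: first cell '.' (not opp) -> no flip
Dir N: first cell '.' (not opp) -> no flip
Dir NE: opp run (3,2) capped by B -> flip
Dir W: first cell '.' (not opp) -> no flip
Dir E: opp run (4,2), next='.' -> no flip
Dir SW: first cell '.' (not opp) -> no flip
Dir S: first cell '.' (not opp) -> no flip
Dir SE: first cell '.' (not opp) -> no flip
All flips: (3,2)

Answer: ......
W.....
.WBB..
..BBB.
.BW...
......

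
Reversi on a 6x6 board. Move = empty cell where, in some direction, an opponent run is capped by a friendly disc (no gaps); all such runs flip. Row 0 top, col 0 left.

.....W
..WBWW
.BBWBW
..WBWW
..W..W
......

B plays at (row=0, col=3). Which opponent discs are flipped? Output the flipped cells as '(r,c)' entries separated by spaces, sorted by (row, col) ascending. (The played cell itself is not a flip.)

Dir NW: edge -> no flip
Dir N: edge -> no flip
Dir NE: edge -> no flip
Dir W: first cell '.' (not opp) -> no flip
Dir E: first cell '.' (not opp) -> no flip
Dir SW: opp run (1,2) capped by B -> flip
Dir S: first cell 'B' (not opp) -> no flip
Dir SE: opp run (1,4) (2,5), next=edge -> no flip

Answer: (1,2)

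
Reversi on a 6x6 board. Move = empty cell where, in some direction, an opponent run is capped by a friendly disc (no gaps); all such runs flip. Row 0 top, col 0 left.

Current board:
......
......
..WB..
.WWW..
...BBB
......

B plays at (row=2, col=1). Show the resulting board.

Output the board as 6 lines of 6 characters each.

Answer: ......
......
.BBB..
.WBW..
...BBB
......

Derivation:
Place B at (2,1); scan 8 dirs for brackets.
Dir NW: first cell '.' (not opp) -> no flip
Dir N: first cell '.' (not opp) -> no flip
Dir NE: first cell '.' (not opp) -> no flip
Dir W: first cell '.' (not opp) -> no flip
Dir E: opp run (2,2) capped by B -> flip
Dir SW: first cell '.' (not opp) -> no flip
Dir S: opp run (3,1), next='.' -> no flip
Dir SE: opp run (3,2) capped by B -> flip
All flips: (2,2) (3,2)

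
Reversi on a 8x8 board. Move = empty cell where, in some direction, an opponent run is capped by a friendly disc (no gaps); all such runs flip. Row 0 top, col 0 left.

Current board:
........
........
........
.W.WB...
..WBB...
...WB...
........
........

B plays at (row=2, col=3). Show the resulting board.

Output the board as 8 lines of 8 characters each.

Place B at (2,3); scan 8 dirs for brackets.
Dir NW: first cell '.' (not opp) -> no flip
Dir N: first cell '.' (not opp) -> no flip
Dir NE: first cell '.' (not opp) -> no flip
Dir W: first cell '.' (not opp) -> no flip
Dir E: first cell '.' (not opp) -> no flip
Dir SW: first cell '.' (not opp) -> no flip
Dir S: opp run (3,3) capped by B -> flip
Dir SE: first cell 'B' (not opp) -> no flip
All flips: (3,3)

Answer: ........
........
...B....
.W.BB...
..WBB...
...WB...
........
........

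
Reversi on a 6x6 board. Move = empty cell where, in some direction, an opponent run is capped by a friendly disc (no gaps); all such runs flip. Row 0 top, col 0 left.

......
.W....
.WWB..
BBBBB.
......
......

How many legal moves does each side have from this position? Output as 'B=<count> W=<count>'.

Answer: B=6 W=6

Derivation:
-- B to move --
(0,0): flips 2 -> legal
(0,1): flips 2 -> legal
(0,2): no bracket -> illegal
(1,0): flips 1 -> legal
(1,2): flips 2 -> legal
(1,3): flips 1 -> legal
(2,0): flips 2 -> legal
B mobility = 6
-- W to move --
(1,2): no bracket -> illegal
(1,3): no bracket -> illegal
(1,4): no bracket -> illegal
(2,0): no bracket -> illegal
(2,4): flips 1 -> legal
(2,5): no bracket -> illegal
(3,5): no bracket -> illegal
(4,0): flips 1 -> legal
(4,1): flips 1 -> legal
(4,2): flips 1 -> legal
(4,3): flips 1 -> legal
(4,4): flips 1 -> legal
(4,5): no bracket -> illegal
W mobility = 6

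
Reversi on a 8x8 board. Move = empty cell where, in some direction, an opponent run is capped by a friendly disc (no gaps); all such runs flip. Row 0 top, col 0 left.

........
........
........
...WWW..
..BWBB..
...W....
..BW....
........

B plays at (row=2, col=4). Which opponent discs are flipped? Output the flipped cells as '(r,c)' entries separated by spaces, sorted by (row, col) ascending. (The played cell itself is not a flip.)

Answer: (3,3) (3,4)

Derivation:
Dir NW: first cell '.' (not opp) -> no flip
Dir N: first cell '.' (not opp) -> no flip
Dir NE: first cell '.' (not opp) -> no flip
Dir W: first cell '.' (not opp) -> no flip
Dir E: first cell '.' (not opp) -> no flip
Dir SW: opp run (3,3) capped by B -> flip
Dir S: opp run (3,4) capped by B -> flip
Dir SE: opp run (3,5), next='.' -> no flip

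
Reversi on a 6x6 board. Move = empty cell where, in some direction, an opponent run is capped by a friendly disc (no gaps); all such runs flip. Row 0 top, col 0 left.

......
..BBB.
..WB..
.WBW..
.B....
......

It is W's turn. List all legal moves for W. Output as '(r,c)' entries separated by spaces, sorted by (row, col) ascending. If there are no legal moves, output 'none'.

(0,1): no bracket -> illegal
(0,2): flips 1 -> legal
(0,3): flips 2 -> legal
(0,4): flips 1 -> legal
(0,5): no bracket -> illegal
(1,1): no bracket -> illegal
(1,5): no bracket -> illegal
(2,1): no bracket -> illegal
(2,4): flips 1 -> legal
(2,5): no bracket -> illegal
(3,0): no bracket -> illegal
(3,4): no bracket -> illegal
(4,0): no bracket -> illegal
(4,2): flips 1 -> legal
(4,3): no bracket -> illegal
(5,0): no bracket -> illegal
(5,1): flips 1 -> legal
(5,2): no bracket -> illegal

Answer: (0,2) (0,3) (0,4) (2,4) (4,2) (5,1)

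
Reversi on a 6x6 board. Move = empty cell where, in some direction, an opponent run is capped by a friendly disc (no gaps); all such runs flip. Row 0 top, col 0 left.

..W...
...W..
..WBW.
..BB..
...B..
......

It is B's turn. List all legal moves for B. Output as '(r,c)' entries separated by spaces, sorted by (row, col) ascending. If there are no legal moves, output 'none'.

(0,1): no bracket -> illegal
(0,3): flips 1 -> legal
(0,4): no bracket -> illegal
(1,1): flips 1 -> legal
(1,2): flips 1 -> legal
(1,4): no bracket -> illegal
(1,5): flips 1 -> legal
(2,1): flips 1 -> legal
(2,5): flips 1 -> legal
(3,1): no bracket -> illegal
(3,4): no bracket -> illegal
(3,5): no bracket -> illegal

Answer: (0,3) (1,1) (1,2) (1,5) (2,1) (2,5)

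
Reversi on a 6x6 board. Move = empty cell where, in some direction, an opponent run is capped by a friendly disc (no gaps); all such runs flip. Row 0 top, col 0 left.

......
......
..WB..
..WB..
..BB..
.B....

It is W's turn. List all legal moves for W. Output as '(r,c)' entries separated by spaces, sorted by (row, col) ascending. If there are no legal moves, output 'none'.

Answer: (1,4) (2,4) (3,4) (4,4) (5,2) (5,4)

Derivation:
(1,2): no bracket -> illegal
(1,3): no bracket -> illegal
(1,4): flips 1 -> legal
(2,4): flips 1 -> legal
(3,1): no bracket -> illegal
(3,4): flips 1 -> legal
(4,0): no bracket -> illegal
(4,1): no bracket -> illegal
(4,4): flips 1 -> legal
(5,0): no bracket -> illegal
(5,2): flips 1 -> legal
(5,3): no bracket -> illegal
(5,4): flips 1 -> legal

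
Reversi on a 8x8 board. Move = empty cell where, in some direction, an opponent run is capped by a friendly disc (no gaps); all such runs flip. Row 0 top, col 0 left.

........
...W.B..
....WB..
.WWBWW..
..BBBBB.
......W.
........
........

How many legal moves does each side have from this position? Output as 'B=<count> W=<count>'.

-- B to move --
(0,2): flips 3 -> legal
(0,3): no bracket -> illegal
(0,4): no bracket -> illegal
(1,2): no bracket -> illegal
(1,4): flips 2 -> legal
(2,0): flips 1 -> legal
(2,1): flips 1 -> legal
(2,2): flips 1 -> legal
(2,3): flips 2 -> legal
(2,6): flips 1 -> legal
(3,0): flips 2 -> legal
(3,6): flips 2 -> legal
(4,0): no bracket -> illegal
(4,1): no bracket -> illegal
(4,7): no bracket -> illegal
(5,5): no bracket -> illegal
(5,7): no bracket -> illegal
(6,5): no bracket -> illegal
(6,6): flips 1 -> legal
(6,7): flips 1 -> legal
B mobility = 11
-- W to move --
(0,4): no bracket -> illegal
(0,5): flips 2 -> legal
(0,6): flips 1 -> legal
(1,4): no bracket -> illegal
(1,6): flips 1 -> legal
(2,2): no bracket -> illegal
(2,3): no bracket -> illegal
(2,6): flips 1 -> legal
(3,6): flips 1 -> legal
(3,7): no bracket -> illegal
(4,1): no bracket -> illegal
(4,7): no bracket -> illegal
(5,1): flips 2 -> legal
(5,2): flips 2 -> legal
(5,3): flips 2 -> legal
(5,4): flips 2 -> legal
(5,5): flips 1 -> legal
(5,7): flips 1 -> legal
W mobility = 11

Answer: B=11 W=11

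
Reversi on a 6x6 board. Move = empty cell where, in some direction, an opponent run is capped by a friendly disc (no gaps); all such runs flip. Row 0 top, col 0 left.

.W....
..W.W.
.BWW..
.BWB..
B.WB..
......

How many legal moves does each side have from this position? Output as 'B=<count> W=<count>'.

-- B to move --
(0,0): no bracket -> illegal
(0,2): no bracket -> illegal
(0,3): flips 1 -> legal
(0,4): no bracket -> illegal
(0,5): no bracket -> illegal
(1,0): no bracket -> illegal
(1,1): flips 1 -> legal
(1,3): flips 2 -> legal
(1,5): no bracket -> illegal
(2,4): flips 2 -> legal
(2,5): no bracket -> illegal
(3,4): no bracket -> illegal
(4,1): flips 1 -> legal
(5,1): flips 1 -> legal
(5,2): no bracket -> illegal
(5,3): flips 1 -> legal
B mobility = 7
-- W to move --
(1,0): flips 1 -> legal
(1,1): no bracket -> illegal
(2,0): flips 2 -> legal
(2,4): flips 1 -> legal
(3,0): flips 2 -> legal
(3,4): flips 1 -> legal
(4,1): no bracket -> illegal
(4,4): flips 2 -> legal
(5,0): no bracket -> illegal
(5,1): no bracket -> illegal
(5,2): no bracket -> illegal
(5,3): flips 2 -> legal
(5,4): flips 1 -> legal
W mobility = 8

Answer: B=7 W=8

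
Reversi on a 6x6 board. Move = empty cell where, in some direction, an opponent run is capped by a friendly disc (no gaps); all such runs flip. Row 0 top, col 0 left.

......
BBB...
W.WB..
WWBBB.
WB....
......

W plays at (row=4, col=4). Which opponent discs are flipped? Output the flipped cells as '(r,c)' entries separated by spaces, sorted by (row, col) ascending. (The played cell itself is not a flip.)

Answer: (3,3)

Derivation:
Dir NW: opp run (3,3) capped by W -> flip
Dir N: opp run (3,4), next='.' -> no flip
Dir NE: first cell '.' (not opp) -> no flip
Dir W: first cell '.' (not opp) -> no flip
Dir E: first cell '.' (not opp) -> no flip
Dir SW: first cell '.' (not opp) -> no flip
Dir S: first cell '.' (not opp) -> no flip
Dir SE: first cell '.' (not opp) -> no flip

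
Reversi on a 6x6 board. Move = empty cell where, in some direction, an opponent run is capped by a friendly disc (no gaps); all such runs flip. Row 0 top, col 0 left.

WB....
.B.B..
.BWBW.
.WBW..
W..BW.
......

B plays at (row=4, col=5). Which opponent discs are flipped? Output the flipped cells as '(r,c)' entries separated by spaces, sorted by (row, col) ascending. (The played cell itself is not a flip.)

Dir NW: first cell '.' (not opp) -> no flip
Dir N: first cell '.' (not opp) -> no flip
Dir NE: edge -> no flip
Dir W: opp run (4,4) capped by B -> flip
Dir E: edge -> no flip
Dir SW: first cell '.' (not opp) -> no flip
Dir S: first cell '.' (not opp) -> no flip
Dir SE: edge -> no flip

Answer: (4,4)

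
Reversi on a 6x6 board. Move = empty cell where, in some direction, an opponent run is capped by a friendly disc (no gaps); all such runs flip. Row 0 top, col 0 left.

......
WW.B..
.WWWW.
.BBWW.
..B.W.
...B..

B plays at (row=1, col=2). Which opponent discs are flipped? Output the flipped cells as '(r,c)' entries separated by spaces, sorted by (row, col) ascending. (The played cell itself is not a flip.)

Dir NW: first cell '.' (not opp) -> no flip
Dir N: first cell '.' (not opp) -> no flip
Dir NE: first cell '.' (not opp) -> no flip
Dir W: opp run (1,1) (1,0), next=edge -> no flip
Dir E: first cell 'B' (not opp) -> no flip
Dir SW: opp run (2,1), next='.' -> no flip
Dir S: opp run (2,2) capped by B -> flip
Dir SE: opp run (2,3) (3,4), next='.' -> no flip

Answer: (2,2)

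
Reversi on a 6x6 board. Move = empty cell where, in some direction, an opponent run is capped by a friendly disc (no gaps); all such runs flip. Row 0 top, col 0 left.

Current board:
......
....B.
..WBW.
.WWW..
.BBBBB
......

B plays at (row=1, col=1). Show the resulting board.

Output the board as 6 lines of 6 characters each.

Place B at (1,1); scan 8 dirs for brackets.
Dir NW: first cell '.' (not opp) -> no flip
Dir N: first cell '.' (not opp) -> no flip
Dir NE: first cell '.' (not opp) -> no flip
Dir W: first cell '.' (not opp) -> no flip
Dir E: first cell '.' (not opp) -> no flip
Dir SW: first cell '.' (not opp) -> no flip
Dir S: first cell '.' (not opp) -> no flip
Dir SE: opp run (2,2) (3,3) capped by B -> flip
All flips: (2,2) (3,3)

Answer: ......
.B..B.
..BBW.
.WWB..
.BBBBB
......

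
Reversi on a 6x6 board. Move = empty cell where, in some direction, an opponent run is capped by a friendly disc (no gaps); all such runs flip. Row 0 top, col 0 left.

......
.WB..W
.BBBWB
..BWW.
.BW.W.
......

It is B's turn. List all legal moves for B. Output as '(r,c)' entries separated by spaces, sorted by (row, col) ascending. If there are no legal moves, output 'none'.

Answer: (0,0) (0,1) (0,5) (1,0) (3,5) (4,3) (4,5) (5,2) (5,5)

Derivation:
(0,0): flips 1 -> legal
(0,1): flips 1 -> legal
(0,2): no bracket -> illegal
(0,4): no bracket -> illegal
(0,5): flips 1 -> legal
(1,0): flips 1 -> legal
(1,3): no bracket -> illegal
(1,4): no bracket -> illegal
(2,0): no bracket -> illegal
(3,1): no bracket -> illegal
(3,5): flips 2 -> legal
(4,3): flips 3 -> legal
(4,5): flips 1 -> legal
(5,1): no bracket -> illegal
(5,2): flips 1 -> legal
(5,3): no bracket -> illegal
(5,4): no bracket -> illegal
(5,5): flips 2 -> legal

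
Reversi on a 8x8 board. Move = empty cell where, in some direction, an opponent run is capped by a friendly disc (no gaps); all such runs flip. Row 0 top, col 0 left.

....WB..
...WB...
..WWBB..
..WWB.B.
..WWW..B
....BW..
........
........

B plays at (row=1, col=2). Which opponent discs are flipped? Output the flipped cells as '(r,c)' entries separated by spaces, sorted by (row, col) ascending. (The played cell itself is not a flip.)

Answer: (1,3) (2,3)

Derivation:
Dir NW: first cell '.' (not opp) -> no flip
Dir N: first cell '.' (not opp) -> no flip
Dir NE: first cell '.' (not opp) -> no flip
Dir W: first cell '.' (not opp) -> no flip
Dir E: opp run (1,3) capped by B -> flip
Dir SW: first cell '.' (not opp) -> no flip
Dir S: opp run (2,2) (3,2) (4,2), next='.' -> no flip
Dir SE: opp run (2,3) capped by B -> flip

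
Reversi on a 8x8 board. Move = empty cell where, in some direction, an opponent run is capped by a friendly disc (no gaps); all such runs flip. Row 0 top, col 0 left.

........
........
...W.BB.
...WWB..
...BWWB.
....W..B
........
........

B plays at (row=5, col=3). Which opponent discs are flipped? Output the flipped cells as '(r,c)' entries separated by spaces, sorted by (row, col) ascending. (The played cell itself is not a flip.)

Answer: (4,4)

Derivation:
Dir NW: first cell '.' (not opp) -> no flip
Dir N: first cell 'B' (not opp) -> no flip
Dir NE: opp run (4,4) capped by B -> flip
Dir W: first cell '.' (not opp) -> no flip
Dir E: opp run (5,4), next='.' -> no flip
Dir SW: first cell '.' (not opp) -> no flip
Dir S: first cell '.' (not opp) -> no flip
Dir SE: first cell '.' (not opp) -> no flip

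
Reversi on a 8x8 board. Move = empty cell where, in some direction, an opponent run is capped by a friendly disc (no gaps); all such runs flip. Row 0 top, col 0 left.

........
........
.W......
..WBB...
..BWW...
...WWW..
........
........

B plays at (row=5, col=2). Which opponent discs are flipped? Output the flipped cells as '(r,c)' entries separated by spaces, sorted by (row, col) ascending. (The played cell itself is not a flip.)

Dir NW: first cell '.' (not opp) -> no flip
Dir N: first cell 'B' (not opp) -> no flip
Dir NE: opp run (4,3) capped by B -> flip
Dir W: first cell '.' (not opp) -> no flip
Dir E: opp run (5,3) (5,4) (5,5), next='.' -> no flip
Dir SW: first cell '.' (not opp) -> no flip
Dir S: first cell '.' (not opp) -> no flip
Dir SE: first cell '.' (not opp) -> no flip

Answer: (4,3)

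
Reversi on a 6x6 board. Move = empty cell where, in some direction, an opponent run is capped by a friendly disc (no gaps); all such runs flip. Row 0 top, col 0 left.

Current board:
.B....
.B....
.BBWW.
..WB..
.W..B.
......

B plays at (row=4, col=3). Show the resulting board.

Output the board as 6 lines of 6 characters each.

Place B at (4,3); scan 8 dirs for brackets.
Dir NW: opp run (3,2) capped by B -> flip
Dir N: first cell 'B' (not opp) -> no flip
Dir NE: first cell '.' (not opp) -> no flip
Dir W: first cell '.' (not opp) -> no flip
Dir E: first cell 'B' (not opp) -> no flip
Dir SW: first cell '.' (not opp) -> no flip
Dir S: first cell '.' (not opp) -> no flip
Dir SE: first cell '.' (not opp) -> no flip
All flips: (3,2)

Answer: .B....
.B....
.BBWW.
..BB..
.W.BB.
......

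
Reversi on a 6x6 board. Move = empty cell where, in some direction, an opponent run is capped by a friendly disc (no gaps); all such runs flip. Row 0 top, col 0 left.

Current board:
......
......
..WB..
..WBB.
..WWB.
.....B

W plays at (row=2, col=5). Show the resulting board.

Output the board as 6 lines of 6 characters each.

Place W at (2,5); scan 8 dirs for brackets.
Dir NW: first cell '.' (not opp) -> no flip
Dir N: first cell '.' (not opp) -> no flip
Dir NE: edge -> no flip
Dir W: first cell '.' (not opp) -> no flip
Dir E: edge -> no flip
Dir SW: opp run (3,4) capped by W -> flip
Dir S: first cell '.' (not opp) -> no flip
Dir SE: edge -> no flip
All flips: (3,4)

Answer: ......
......
..WB.W
..WBW.
..WWB.
.....B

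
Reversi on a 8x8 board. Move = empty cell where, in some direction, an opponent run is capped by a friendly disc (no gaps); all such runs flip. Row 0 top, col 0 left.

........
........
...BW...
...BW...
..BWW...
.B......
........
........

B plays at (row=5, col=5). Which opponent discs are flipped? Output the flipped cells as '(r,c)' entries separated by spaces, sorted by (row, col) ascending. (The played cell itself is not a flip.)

Dir NW: opp run (4,4) capped by B -> flip
Dir N: first cell '.' (not opp) -> no flip
Dir NE: first cell '.' (not opp) -> no flip
Dir W: first cell '.' (not opp) -> no flip
Dir E: first cell '.' (not opp) -> no flip
Dir SW: first cell '.' (not opp) -> no flip
Dir S: first cell '.' (not opp) -> no flip
Dir SE: first cell '.' (not opp) -> no flip

Answer: (4,4)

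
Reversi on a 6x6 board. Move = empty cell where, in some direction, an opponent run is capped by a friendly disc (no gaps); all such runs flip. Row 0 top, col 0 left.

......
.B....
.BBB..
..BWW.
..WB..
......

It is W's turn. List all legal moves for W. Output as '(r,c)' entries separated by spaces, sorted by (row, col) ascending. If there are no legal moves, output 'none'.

Answer: (0,0) (1,2) (1,3) (3,1) (4,4) (5,2) (5,3)

Derivation:
(0,0): flips 2 -> legal
(0,1): no bracket -> illegal
(0,2): no bracket -> illegal
(1,0): no bracket -> illegal
(1,2): flips 3 -> legal
(1,3): flips 1 -> legal
(1,4): no bracket -> illegal
(2,0): no bracket -> illegal
(2,4): no bracket -> illegal
(3,0): no bracket -> illegal
(3,1): flips 1 -> legal
(4,1): no bracket -> illegal
(4,4): flips 1 -> legal
(5,2): flips 1 -> legal
(5,3): flips 1 -> legal
(5,4): no bracket -> illegal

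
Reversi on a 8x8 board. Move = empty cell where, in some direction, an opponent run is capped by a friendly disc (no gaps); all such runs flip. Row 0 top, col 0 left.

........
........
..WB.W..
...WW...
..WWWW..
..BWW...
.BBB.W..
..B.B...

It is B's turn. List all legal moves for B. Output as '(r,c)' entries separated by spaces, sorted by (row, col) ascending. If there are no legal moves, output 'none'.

Answer: (1,6) (2,1) (3,2) (3,5) (3,6) (5,5) (5,6)

Derivation:
(1,1): no bracket -> illegal
(1,2): no bracket -> illegal
(1,3): no bracket -> illegal
(1,4): no bracket -> illegal
(1,5): no bracket -> illegal
(1,6): flips 3 -> legal
(2,1): flips 1 -> legal
(2,4): no bracket -> illegal
(2,6): no bracket -> illegal
(3,1): no bracket -> illegal
(3,2): flips 1 -> legal
(3,5): flips 2 -> legal
(3,6): flips 2 -> legal
(4,1): no bracket -> illegal
(4,6): no bracket -> illegal
(5,1): no bracket -> illegal
(5,5): flips 2 -> legal
(5,6): flips 3 -> legal
(6,4): no bracket -> illegal
(6,6): no bracket -> illegal
(7,5): no bracket -> illegal
(7,6): no bracket -> illegal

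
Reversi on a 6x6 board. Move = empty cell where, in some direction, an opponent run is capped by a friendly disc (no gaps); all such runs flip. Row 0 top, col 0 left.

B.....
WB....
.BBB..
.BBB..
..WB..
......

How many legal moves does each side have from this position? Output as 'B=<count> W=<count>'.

-- B to move --
(0,1): no bracket -> illegal
(2,0): flips 1 -> legal
(4,1): flips 1 -> legal
(5,1): flips 1 -> legal
(5,2): flips 1 -> legal
(5,3): flips 1 -> legal
B mobility = 5
-- W to move --
(0,1): no bracket -> illegal
(0,2): no bracket -> illegal
(1,2): flips 3 -> legal
(1,3): no bracket -> illegal
(1,4): no bracket -> illegal
(2,0): flips 1 -> legal
(2,4): flips 1 -> legal
(3,0): no bracket -> illegal
(3,4): no bracket -> illegal
(4,0): no bracket -> illegal
(4,1): no bracket -> illegal
(4,4): flips 1 -> legal
(5,2): no bracket -> illegal
(5,3): no bracket -> illegal
(5,4): flips 3 -> legal
W mobility = 5

Answer: B=5 W=5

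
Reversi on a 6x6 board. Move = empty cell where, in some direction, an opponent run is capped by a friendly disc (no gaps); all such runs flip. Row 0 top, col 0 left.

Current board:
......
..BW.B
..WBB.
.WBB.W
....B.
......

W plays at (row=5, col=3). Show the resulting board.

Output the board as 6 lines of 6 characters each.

Answer: ......
..BW.B
..WBB.
.WBB.W
....W.
...W..

Derivation:
Place W at (5,3); scan 8 dirs for brackets.
Dir NW: first cell '.' (not opp) -> no flip
Dir N: first cell '.' (not opp) -> no flip
Dir NE: opp run (4,4) capped by W -> flip
Dir W: first cell '.' (not opp) -> no flip
Dir E: first cell '.' (not opp) -> no flip
Dir SW: edge -> no flip
Dir S: edge -> no flip
Dir SE: edge -> no flip
All flips: (4,4)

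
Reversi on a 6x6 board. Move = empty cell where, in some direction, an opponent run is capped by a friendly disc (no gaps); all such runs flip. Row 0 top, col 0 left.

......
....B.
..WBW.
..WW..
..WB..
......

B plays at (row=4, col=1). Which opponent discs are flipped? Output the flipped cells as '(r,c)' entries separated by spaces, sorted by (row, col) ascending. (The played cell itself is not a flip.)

Answer: (3,2) (4,2)

Derivation:
Dir NW: first cell '.' (not opp) -> no flip
Dir N: first cell '.' (not opp) -> no flip
Dir NE: opp run (3,2) capped by B -> flip
Dir W: first cell '.' (not opp) -> no flip
Dir E: opp run (4,2) capped by B -> flip
Dir SW: first cell '.' (not opp) -> no flip
Dir S: first cell '.' (not opp) -> no flip
Dir SE: first cell '.' (not opp) -> no flip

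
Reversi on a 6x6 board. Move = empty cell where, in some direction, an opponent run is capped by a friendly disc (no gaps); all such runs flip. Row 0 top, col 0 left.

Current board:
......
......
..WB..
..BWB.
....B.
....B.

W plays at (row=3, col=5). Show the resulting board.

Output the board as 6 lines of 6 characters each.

Place W at (3,5); scan 8 dirs for brackets.
Dir NW: first cell '.' (not opp) -> no flip
Dir N: first cell '.' (not opp) -> no flip
Dir NE: edge -> no flip
Dir W: opp run (3,4) capped by W -> flip
Dir E: edge -> no flip
Dir SW: opp run (4,4), next='.' -> no flip
Dir S: first cell '.' (not opp) -> no flip
Dir SE: edge -> no flip
All flips: (3,4)

Answer: ......
......
..WB..
..BWWW
....B.
....B.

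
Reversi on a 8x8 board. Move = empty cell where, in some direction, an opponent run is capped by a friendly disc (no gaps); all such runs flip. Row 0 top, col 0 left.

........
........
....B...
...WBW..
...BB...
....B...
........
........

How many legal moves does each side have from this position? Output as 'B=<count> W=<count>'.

Answer: B=7 W=4

Derivation:
-- B to move --
(2,2): flips 1 -> legal
(2,3): flips 1 -> legal
(2,5): no bracket -> illegal
(2,6): flips 1 -> legal
(3,2): flips 1 -> legal
(3,6): flips 1 -> legal
(4,2): flips 1 -> legal
(4,5): no bracket -> illegal
(4,6): flips 1 -> legal
B mobility = 7
-- W to move --
(1,3): flips 1 -> legal
(1,4): no bracket -> illegal
(1,5): flips 1 -> legal
(2,3): no bracket -> illegal
(2,5): no bracket -> illegal
(3,2): no bracket -> illegal
(4,2): no bracket -> illegal
(4,5): no bracket -> illegal
(5,2): no bracket -> illegal
(5,3): flips 2 -> legal
(5,5): flips 1 -> legal
(6,3): no bracket -> illegal
(6,4): no bracket -> illegal
(6,5): no bracket -> illegal
W mobility = 4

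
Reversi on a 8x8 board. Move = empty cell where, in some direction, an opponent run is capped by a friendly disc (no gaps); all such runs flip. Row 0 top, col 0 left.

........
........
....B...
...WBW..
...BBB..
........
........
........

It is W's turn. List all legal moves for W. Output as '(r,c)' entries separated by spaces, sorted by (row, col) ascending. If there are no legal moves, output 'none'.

(1,3): flips 1 -> legal
(1,4): no bracket -> illegal
(1,5): flips 1 -> legal
(2,3): no bracket -> illegal
(2,5): no bracket -> illegal
(3,2): no bracket -> illegal
(3,6): no bracket -> illegal
(4,2): no bracket -> illegal
(4,6): no bracket -> illegal
(5,2): no bracket -> illegal
(5,3): flips 2 -> legal
(5,4): no bracket -> illegal
(5,5): flips 2 -> legal
(5,6): no bracket -> illegal

Answer: (1,3) (1,5) (5,3) (5,5)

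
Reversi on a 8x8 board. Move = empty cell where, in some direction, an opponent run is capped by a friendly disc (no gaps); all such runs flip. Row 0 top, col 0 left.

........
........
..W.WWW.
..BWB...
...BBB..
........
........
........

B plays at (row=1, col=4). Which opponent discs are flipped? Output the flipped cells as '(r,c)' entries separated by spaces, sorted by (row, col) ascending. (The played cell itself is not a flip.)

Answer: (2,4)

Derivation:
Dir NW: first cell '.' (not opp) -> no flip
Dir N: first cell '.' (not opp) -> no flip
Dir NE: first cell '.' (not opp) -> no flip
Dir W: first cell '.' (not opp) -> no flip
Dir E: first cell '.' (not opp) -> no flip
Dir SW: first cell '.' (not opp) -> no flip
Dir S: opp run (2,4) capped by B -> flip
Dir SE: opp run (2,5), next='.' -> no flip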